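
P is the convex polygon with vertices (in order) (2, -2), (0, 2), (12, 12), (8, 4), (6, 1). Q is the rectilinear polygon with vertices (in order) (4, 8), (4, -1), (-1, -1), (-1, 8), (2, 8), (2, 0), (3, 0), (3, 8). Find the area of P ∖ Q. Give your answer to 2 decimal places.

36.83

|P| = 49, |P∩Q| = 12.1667.
|P ∖ Q| = |P| − |P∩Q| = 49 − 12.1667 = 36.83.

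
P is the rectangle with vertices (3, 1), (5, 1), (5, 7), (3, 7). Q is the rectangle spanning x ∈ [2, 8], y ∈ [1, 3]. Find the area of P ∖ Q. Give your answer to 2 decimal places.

8.00

|P∩Q|: x∈[3,5], y∈[1,3] → 2·2 = 4.
|P| = 12.
|P ∖ Q| = |P| − |P∩Q| = 12 − 4 = 8.00.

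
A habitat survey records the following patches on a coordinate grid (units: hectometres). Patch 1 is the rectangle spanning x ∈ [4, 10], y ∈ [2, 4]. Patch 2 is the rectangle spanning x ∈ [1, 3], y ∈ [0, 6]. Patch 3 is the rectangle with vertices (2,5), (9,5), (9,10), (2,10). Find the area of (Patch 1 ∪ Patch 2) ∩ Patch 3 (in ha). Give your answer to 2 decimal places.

The region (Patch 1 ∪ Patch 2) ∩ Patch 3 is the polygon with vertices (3,6), (3,5), (2,5), (2,6).
By the shoelace formula its area is 1.00.

1.00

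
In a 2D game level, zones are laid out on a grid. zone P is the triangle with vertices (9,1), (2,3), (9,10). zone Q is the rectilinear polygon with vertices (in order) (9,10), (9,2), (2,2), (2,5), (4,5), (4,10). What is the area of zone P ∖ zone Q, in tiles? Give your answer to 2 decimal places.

1.75

|zone P| = 31.5, |zone P∩zone Q| = 29.75.
|zone P ∖ zone Q| = |zone P| − |zone P∩zone Q| = 31.5 − 29.75 = 1.75.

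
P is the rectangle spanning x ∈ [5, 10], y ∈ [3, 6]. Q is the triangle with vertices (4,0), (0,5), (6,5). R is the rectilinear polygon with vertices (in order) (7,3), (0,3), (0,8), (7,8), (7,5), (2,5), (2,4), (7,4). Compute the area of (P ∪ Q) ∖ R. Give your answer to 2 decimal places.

19.40

|P ∪ Q| = 28.8.
|(P ∪ Q) ∩ R| = 9.4.
|(P ∪ Q) ∖ R| = 28.8 − 9.4 = 19.40.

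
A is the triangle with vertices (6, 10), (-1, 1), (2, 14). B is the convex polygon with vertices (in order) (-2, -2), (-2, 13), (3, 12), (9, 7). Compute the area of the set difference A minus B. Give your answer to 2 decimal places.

|A| = 32, |A∩B| = 28.0516.
|A ∖ B| = |A| − |A∩B| = 32 − 28.0516 = 3.95.

3.95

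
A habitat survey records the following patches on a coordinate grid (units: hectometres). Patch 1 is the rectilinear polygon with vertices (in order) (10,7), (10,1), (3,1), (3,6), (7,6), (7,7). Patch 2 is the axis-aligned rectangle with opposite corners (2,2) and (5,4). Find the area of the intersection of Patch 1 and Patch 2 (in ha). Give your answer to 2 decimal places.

The intersection is the polygon with vertices (3,4), (5,4), (5,2), (3,2).
By the shoelace formula its area is 4.00.

4.00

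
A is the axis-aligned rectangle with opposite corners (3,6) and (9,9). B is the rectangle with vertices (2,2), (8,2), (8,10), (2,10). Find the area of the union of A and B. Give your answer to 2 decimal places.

51.00

By inclusion–exclusion:
Individual areas: |A| = 18, |B| = 48.
|A∩B|: x∈[3,8], y∈[6,9] → 5·3 = 15.
|A ∪ B| = 66 − 15 = 51.00.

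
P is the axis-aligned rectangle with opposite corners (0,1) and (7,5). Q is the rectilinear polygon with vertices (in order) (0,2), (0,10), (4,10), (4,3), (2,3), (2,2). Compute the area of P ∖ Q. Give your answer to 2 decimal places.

|P| = 28, |P∩Q| = 10.
|P ∖ Q| = |P| − |P∩Q| = 28 − 10 = 18.00.

18.00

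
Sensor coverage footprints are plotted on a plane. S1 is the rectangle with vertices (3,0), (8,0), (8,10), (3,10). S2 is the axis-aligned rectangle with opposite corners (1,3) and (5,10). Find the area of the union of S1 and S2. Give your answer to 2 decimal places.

By inclusion–exclusion:
Individual areas: |S1| = 50, |S2| = 28.
|S1∩S2|: x∈[3,5], y∈[3,10] → 2·7 = 14.
|S1 ∪ S2| = 78 − 14 = 64.00.

64.00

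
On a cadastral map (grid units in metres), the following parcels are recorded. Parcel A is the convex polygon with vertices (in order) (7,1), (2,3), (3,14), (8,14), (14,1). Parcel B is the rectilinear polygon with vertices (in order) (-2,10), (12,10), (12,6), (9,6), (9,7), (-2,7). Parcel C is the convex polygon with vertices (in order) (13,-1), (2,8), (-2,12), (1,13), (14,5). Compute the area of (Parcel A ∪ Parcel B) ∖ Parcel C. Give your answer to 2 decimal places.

|Parcel A ∪ Parcel B| = 124.9231.
|(Parcel A ∪ Parcel B) ∩ Parcel C| = 57.4456.
|(Parcel A ∪ Parcel B) ∖ Parcel C| = 124.9231 − 57.4456 = 67.48.

67.48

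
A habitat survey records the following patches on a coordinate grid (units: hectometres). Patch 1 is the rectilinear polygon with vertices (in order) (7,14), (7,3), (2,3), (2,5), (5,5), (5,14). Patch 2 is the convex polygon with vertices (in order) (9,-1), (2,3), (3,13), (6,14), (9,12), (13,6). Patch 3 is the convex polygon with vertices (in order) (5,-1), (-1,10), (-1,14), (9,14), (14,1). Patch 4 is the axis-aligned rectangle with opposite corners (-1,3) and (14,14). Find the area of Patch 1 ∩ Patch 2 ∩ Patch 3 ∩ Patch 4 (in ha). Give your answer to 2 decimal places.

26.78

The intersection is the polygon with vertices (2.127,4.268), (2.2,5), (5,5), (5,13.667), (6,14), (7,13.333), (7,3), (2.818,3).
By the shoelace formula its area is 26.78.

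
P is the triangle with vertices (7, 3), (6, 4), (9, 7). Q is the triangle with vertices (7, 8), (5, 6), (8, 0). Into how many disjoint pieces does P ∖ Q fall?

P ∖ Q is a single connected region.

1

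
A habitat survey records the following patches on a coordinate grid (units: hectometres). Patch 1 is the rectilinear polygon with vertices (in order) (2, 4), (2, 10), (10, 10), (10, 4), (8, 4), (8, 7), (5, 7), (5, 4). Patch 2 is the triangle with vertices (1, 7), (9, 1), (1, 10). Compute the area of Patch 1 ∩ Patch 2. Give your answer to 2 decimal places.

6.19

The intersection is the polygon with vertices (2,8.875), (5,5.5), (5,4), (2,6.25).
By the shoelace formula its area is 6.19.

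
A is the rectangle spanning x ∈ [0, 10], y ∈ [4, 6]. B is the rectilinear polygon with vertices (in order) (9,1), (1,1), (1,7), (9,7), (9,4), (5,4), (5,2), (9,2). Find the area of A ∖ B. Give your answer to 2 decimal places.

4.00

|A| = 20, |A∩B| = 16.
|A ∖ B| = |A| − |A∩B| = 20 − 16 = 4.00.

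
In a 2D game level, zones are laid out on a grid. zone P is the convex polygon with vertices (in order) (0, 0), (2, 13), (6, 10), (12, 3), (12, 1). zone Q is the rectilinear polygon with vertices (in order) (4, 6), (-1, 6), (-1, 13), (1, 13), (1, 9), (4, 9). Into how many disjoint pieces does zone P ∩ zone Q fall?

zone P ∩ zone Q is a single connected region.

1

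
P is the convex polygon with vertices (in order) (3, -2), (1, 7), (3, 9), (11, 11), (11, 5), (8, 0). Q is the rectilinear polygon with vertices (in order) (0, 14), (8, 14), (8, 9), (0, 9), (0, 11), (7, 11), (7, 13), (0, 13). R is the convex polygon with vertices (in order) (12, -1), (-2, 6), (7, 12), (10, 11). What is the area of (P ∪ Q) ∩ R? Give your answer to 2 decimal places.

71.07

|P ∪ Q| = 111.375.
|(P ∪ Q) ∩ R| = 71.07.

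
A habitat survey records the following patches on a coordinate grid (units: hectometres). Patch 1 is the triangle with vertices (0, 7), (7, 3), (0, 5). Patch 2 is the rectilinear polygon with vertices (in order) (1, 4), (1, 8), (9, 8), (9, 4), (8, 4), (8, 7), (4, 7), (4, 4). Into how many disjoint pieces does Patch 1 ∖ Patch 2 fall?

Patch 1 ∖ Patch 2 splits into 2 disjoint pieces (area 1.8571, area 1.3214).

2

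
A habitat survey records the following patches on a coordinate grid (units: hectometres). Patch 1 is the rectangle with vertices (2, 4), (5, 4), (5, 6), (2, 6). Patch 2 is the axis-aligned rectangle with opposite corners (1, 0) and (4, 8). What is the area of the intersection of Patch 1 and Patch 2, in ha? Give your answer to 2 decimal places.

|Patch 1∩Patch 2|: x∈[2,4], y∈[4,6] → 2·2 = 4.

4.00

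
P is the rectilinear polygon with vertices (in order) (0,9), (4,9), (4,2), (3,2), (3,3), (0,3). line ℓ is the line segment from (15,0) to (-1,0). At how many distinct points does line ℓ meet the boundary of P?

The segment lies entirely outside P and never meets its boundary.

0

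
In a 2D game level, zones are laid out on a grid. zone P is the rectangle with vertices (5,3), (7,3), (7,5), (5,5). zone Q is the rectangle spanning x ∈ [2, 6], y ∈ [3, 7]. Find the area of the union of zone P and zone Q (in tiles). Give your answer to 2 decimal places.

By inclusion–exclusion:
Individual areas: |zone P| = 4, |zone Q| = 16.
|zone P∩zone Q|: x∈[5,6], y∈[3,5] → 1·2 = 2.
|zone P ∪ zone Q| = 20 − 2 = 18.00.

18.00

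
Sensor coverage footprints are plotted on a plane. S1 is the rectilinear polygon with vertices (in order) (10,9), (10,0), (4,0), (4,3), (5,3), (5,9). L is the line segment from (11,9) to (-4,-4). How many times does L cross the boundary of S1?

The segment meets the boundary at (4,2.933), (4.077,3), (5,3.8), (10,8.133).

4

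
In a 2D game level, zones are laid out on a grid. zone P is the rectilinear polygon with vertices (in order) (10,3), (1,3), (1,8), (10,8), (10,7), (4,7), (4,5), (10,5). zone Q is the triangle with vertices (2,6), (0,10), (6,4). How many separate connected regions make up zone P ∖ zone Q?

zone P ∖ zone Q splits into 2 disjoint pieces (area 20.5, area 8).

2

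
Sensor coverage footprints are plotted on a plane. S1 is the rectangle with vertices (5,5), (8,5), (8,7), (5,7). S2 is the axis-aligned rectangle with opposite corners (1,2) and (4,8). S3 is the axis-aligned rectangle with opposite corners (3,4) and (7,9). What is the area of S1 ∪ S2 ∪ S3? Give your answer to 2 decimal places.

36.00

By inclusion–exclusion:
Individual areas: |S1| = 6, |S2| = 18, |S3| = 20.
|S1∩S2| = 0 (no overlap).
|S1∩S3|: x∈[5,7], y∈[5,7] → 2·2 = 4.
|S2∩S3|: x∈[3,4], y∈[4,8] → 1·4 = 4.
|S1∩S2∩S3| = 0.
|S1 ∪ S2 ∪ S3| = 44 − 8 + 0 = 36.00.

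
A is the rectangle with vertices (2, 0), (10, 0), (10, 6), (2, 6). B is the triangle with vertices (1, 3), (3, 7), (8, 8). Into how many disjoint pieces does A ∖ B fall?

2

A ∖ B splits into 2 disjoint pieces (area 44.3429, area 0.25).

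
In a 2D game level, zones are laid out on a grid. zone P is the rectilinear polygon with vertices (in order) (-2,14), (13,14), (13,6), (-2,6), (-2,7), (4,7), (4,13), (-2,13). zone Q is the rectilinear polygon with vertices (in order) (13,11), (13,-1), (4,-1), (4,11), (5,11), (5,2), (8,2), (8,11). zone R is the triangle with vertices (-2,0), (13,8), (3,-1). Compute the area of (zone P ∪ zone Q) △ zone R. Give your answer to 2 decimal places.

145.50

|zone P ∪ zone Q| = 135.
|(zone P ∪ zone Q) ∩ zone R| = 8.5.
|(zone P ∪ zone Q) △ zone R| = 135 + 27.5 − 17 = 145.50.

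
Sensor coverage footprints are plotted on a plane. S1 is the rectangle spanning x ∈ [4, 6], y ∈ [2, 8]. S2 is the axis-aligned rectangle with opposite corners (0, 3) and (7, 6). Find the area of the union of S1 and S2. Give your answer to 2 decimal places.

27.00

By inclusion–exclusion:
Individual areas: |S1| = 12, |S2| = 21.
|S1∩S2|: x∈[4,6], y∈[3,6] → 2·3 = 6.
|S1 ∪ S2| = 33 − 6 = 27.00.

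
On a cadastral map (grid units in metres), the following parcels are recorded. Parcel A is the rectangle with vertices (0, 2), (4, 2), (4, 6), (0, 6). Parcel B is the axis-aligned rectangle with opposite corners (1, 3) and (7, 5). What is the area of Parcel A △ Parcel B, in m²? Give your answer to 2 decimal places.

|Parcel A∩Parcel B|: x∈[1,4], y∈[3,5] → 3·2 = 6.
|Parcel A △ Parcel B| = |Parcel A| + |Parcel B| − 2·|Parcel A∩Parcel B| = 16 + 12 − 12 = 16.00.

16.00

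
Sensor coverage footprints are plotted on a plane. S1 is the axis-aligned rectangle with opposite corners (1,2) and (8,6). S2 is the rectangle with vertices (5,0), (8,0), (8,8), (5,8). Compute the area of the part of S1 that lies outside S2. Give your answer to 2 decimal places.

16.00

|S1∩S2|: x∈[5,8], y∈[2,6] → 3·4 = 12.
|S1| = 28.
|S1 ∖ S2| = |S1| − |S1∩S2| = 28 − 12 = 16.00.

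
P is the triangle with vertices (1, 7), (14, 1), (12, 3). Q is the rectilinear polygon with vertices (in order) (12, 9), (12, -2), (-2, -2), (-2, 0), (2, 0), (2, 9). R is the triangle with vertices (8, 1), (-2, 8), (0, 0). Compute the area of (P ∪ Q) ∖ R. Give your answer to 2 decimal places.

|P ∪ Q| = 119.1259.
|(P ∪ Q) ∩ R| = 14.85.
|(P ∪ Q) ∖ R| = 119.1259 − 14.85 = 104.28.

104.28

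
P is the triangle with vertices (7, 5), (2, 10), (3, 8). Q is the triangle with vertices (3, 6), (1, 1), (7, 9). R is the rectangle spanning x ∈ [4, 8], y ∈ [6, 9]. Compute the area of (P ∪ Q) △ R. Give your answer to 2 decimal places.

15.43

|P ∪ Q| = 9.1495.
|(P ∪ Q) ∩ R| = 2.8579.
|(P ∪ Q) △ R| = 9.1495 + 12 − 5.7157 = 15.43.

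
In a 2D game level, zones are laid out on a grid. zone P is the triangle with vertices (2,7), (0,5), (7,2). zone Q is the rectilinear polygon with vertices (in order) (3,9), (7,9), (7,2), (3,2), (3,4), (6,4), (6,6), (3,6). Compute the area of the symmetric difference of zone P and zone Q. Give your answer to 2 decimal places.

26.86

|zone P| = 10, |zone Q| = 22, |zone P∩zone Q| = 2.5714.
|zone P △ zone Q| = |zone P| + |zone Q| − 2·|zone P∩zone Q| = 10 + 22 − 5.1429 = 26.86.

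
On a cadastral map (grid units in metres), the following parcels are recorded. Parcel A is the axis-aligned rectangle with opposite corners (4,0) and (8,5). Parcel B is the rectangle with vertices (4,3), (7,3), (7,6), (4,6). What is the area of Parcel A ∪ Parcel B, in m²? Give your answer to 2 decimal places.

By inclusion–exclusion:
Individual areas: |Parcel A| = 20, |Parcel B| = 9.
|Parcel A∩Parcel B|: x∈[4,7], y∈[3,5] → 3·2 = 6.
|Parcel A ∪ Parcel B| = 29 − 6 = 23.00.

23.00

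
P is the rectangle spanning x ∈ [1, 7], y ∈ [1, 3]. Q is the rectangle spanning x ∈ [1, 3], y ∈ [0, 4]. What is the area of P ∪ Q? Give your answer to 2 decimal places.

16.00

By inclusion–exclusion:
Individual areas: |P| = 12, |Q| = 8.
|P∩Q|: x∈[1,3], y∈[1,3] → 2·2 = 4.
|P ∪ Q| = 20 − 4 = 16.00.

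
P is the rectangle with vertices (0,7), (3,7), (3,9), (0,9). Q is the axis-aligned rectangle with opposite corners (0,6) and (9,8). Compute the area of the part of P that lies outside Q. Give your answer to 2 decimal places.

3.00

|P∩Q|: x∈[0,3], y∈[7,8] → 3·1 = 3.
|P| = 6.
|P ∖ Q| = |P| − |P∩Q| = 6 − 3 = 3.00.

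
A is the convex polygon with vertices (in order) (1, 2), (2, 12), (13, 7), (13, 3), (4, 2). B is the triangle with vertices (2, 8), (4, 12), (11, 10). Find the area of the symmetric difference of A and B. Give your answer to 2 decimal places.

|A| = 83, |B| = 16, |A∩B| = 8.5616.
|A △ B| = |A| + |B| − 2·|A∩B| = 83 + 16 − 17.1233 = 81.88.

81.88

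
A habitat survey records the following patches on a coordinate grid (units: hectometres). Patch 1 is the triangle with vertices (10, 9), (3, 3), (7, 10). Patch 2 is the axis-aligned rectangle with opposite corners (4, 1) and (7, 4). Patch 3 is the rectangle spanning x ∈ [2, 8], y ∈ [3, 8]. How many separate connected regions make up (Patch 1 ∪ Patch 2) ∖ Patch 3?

2

(Patch 1 ∪ Patch 2) ∖ Patch 3 splits into 2 disjoint pieces (area 6, area 5.3571).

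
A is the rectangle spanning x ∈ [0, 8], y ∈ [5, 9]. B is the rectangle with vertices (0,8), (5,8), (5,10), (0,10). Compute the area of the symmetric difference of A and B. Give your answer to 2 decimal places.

32.00

|A∩B|: x∈[0,5], y∈[8,9] → 5·1 = 5.
|A △ B| = |A| + |B| − 2·|A∩B| = 32 + 10 − 10 = 32.00.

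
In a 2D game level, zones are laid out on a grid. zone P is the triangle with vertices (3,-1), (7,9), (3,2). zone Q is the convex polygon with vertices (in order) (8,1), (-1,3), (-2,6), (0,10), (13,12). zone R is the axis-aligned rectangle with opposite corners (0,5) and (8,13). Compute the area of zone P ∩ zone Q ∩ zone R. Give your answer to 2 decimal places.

The intersection is the polygon with vertices (5.4,5), (4.714,5), (7,9).
By the shoelace formula its area is 1.37.

1.37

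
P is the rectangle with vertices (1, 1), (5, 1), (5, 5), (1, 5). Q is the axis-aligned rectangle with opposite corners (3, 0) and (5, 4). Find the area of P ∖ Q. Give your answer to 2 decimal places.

|P∩Q|: x∈[3,5], y∈[1,4] → 2·3 = 6.
|P| = 16.
|P ∖ Q| = |P| − |P∩Q| = 16 − 6 = 10.00.

10.00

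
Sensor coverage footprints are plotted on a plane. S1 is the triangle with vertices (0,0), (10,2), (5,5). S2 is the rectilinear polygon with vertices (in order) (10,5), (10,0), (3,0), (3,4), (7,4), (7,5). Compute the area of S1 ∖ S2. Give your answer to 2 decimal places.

|S1| = 20, |S1∩S2| = 15.0667.
|S1 ∖ S2| = |S1| − |S1∩S2| = 20 − 15.0667 = 4.93.

4.93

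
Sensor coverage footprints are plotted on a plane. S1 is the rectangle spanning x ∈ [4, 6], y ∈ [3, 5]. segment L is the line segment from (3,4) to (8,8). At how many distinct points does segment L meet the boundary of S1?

The segment meets the boundary at (4.25,5), (4,4.8).

2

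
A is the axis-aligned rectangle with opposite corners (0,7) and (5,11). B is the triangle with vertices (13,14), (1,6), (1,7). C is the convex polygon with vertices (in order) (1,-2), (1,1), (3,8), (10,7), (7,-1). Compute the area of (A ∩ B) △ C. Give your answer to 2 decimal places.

63.38

|A ∩ B| = 2.5833.
|(A ∩ B) ∩ C| = 0.3529.
|(A ∩ B) △ C| = 2.5833 + 61.5 − 0.7059 = 63.38.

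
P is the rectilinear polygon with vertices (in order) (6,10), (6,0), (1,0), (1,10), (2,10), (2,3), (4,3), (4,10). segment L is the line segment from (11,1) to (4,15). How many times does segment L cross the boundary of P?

The segment lies entirely outside P and never meets its boundary.

0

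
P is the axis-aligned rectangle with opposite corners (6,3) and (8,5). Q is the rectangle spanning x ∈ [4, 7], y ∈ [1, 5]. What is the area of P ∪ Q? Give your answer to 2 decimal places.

By inclusion–exclusion:
Individual areas: |P| = 4, |Q| = 12.
|P∩Q|: x∈[6,7], y∈[3,5] → 1·2 = 2.
|P ∪ Q| = 16 − 2 = 14.00.

14.00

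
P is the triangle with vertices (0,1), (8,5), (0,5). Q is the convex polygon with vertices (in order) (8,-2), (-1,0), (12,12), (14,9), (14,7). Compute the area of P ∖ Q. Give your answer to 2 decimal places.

9.00

|P| = 16, |P∩Q| = 7.0038.
|P ∖ Q| = |P| − |P∩Q| = 16 − 7.0038 = 9.00.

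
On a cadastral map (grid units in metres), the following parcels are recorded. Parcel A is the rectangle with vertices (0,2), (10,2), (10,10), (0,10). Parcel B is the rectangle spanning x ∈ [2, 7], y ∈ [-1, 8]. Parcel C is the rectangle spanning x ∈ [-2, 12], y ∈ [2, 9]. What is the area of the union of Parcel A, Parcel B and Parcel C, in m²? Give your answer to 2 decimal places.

123.00

By inclusion–exclusion:
Individual areas: |Parcel A| = 80, |Parcel B| = 45, |Parcel C| = 98.
|Parcel A∩Parcel B|: x∈[2,7], y∈[2,8] → 5·6 = 30.
|Parcel A∩Parcel C|: x∈[0,10], y∈[2,9] → 10·7 = 70.
|Parcel B∩Parcel C|: x∈[2,7], y∈[2,8] → 5·6 = 30.
|Parcel A∩Parcel B∩Parcel C| = 30.
|Parcel A ∪ Parcel B ∪ Parcel C| = 223 − 130 + 30 = 123.00.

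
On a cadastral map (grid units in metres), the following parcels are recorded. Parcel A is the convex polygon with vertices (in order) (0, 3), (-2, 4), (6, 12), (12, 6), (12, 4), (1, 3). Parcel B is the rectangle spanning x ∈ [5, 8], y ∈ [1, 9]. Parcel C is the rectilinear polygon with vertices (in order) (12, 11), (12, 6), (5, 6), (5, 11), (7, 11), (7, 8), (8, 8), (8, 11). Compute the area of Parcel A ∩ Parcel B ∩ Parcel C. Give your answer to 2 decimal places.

8.00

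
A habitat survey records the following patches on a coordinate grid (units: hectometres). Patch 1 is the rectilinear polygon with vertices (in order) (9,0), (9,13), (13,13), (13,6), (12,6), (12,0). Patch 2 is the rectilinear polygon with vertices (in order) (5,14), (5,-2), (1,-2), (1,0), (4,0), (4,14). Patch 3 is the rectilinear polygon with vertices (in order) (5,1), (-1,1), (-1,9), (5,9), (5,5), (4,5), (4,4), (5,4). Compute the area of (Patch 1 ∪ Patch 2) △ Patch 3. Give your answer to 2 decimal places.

101.00

|Patch 1 ∪ Patch 2| = 68.
|(Patch 1 ∪ Patch 2) ∩ Patch 3| = 7.
|(Patch 1 ∪ Patch 2) △ Patch 3| = 68 + 47 − 14 = 101.00.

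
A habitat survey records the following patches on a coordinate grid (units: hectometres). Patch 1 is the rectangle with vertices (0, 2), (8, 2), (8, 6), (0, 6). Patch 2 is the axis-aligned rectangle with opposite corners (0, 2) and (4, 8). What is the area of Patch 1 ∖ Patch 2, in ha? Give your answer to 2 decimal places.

16.00

|Patch 1∩Patch 2|: x∈[0,4], y∈[2,6] → 4·4 = 16.
|Patch 1| = 32.
|Patch 1 ∖ Patch 2| = |Patch 1| − |Patch 1∩Patch 2| = 32 − 16 = 16.00.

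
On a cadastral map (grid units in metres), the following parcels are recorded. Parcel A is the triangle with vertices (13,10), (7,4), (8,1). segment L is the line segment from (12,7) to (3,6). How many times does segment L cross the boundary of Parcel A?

The segment meets the boundary at (9.75,6.75), (11.289,6.921).

2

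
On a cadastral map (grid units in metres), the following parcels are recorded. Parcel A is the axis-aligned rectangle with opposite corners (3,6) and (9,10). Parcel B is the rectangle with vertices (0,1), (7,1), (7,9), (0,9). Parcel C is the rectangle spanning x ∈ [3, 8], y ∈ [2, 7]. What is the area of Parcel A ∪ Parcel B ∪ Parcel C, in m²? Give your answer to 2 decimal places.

By inclusion–exclusion:
Individual areas: |Parcel A| = 24, |Parcel B| = 56, |Parcel C| = 25.
|Parcel A∩Parcel B|: x∈[3,7], y∈[6,9] → 4·3 = 12.
|Parcel A∩Parcel C|: x∈[3,8], y∈[6,7] → 5·1 = 5.
|Parcel B∩Parcel C|: x∈[3,7], y∈[2,7] → 4·5 = 20.
|Parcel A∩Parcel B∩Parcel C| = 4.
|Parcel A ∪ Parcel B ∪ Parcel C| = 105 − 37 + 4 = 72.00.

72.00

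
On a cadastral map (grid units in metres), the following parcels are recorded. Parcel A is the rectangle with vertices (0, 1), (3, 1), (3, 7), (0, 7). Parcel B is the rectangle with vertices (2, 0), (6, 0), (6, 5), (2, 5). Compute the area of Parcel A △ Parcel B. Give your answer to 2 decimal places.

30.00

|Parcel A∩Parcel B|: x∈[2,3], y∈[1,5] → 1·4 = 4.
|Parcel A △ Parcel B| = |Parcel A| + |Parcel B| − 2·|Parcel A∩Parcel B| = 18 + 20 − 8 = 30.00.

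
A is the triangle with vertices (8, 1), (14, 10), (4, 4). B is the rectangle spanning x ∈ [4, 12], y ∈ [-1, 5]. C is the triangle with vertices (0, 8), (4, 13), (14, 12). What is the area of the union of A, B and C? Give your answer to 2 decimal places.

87.50

By inclusion–exclusion:
Individual areas: |A| = 27, |B| = 48, |C| = 27.
|A∩B| = 14.5.
|A∩C| = 0.
|B∩C| = 0.
|A∩B∩C| = 0.
|A ∪ B ∪ C| = 102 − 14.5 + 0 = 87.50.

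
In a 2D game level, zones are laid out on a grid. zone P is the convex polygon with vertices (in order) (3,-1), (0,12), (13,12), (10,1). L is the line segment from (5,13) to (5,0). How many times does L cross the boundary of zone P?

The segment meets the boundary at (5,12).

1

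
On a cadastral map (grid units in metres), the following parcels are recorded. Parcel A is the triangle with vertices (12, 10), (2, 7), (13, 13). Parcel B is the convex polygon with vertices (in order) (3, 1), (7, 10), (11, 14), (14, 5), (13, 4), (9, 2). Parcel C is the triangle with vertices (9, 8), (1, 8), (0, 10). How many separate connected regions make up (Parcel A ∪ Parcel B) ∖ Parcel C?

2

(Parcel A ∪ Parcel B) ∖ Parcel C splits into 2 disjoint pieces (area 0.75, area 74.2026).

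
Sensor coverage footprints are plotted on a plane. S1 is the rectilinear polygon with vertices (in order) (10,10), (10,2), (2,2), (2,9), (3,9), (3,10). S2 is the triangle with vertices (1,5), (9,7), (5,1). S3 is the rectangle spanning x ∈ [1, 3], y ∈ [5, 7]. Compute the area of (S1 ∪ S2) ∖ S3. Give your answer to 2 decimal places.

|S1 ∪ S2| = 64.4583.
|(S1 ∪ S2) ∩ S3| = 2.125.
|(S1 ∪ S2) ∖ S3| = 64.4583 − 2.125 = 62.33.

62.33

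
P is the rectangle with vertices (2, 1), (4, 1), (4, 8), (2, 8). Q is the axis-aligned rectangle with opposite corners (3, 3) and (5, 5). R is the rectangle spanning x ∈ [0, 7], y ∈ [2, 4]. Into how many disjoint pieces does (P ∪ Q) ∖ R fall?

2

(P ∪ Q) ∖ R splits into 2 disjoint pieces (area 2, area 9).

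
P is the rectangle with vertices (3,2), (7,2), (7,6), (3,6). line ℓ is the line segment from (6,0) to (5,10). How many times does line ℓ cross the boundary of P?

2

The segment meets the boundary at (5.4,6), (5.8,2).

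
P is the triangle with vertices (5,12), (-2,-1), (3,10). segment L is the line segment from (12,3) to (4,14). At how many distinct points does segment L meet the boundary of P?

0

The segment lies entirely outside P and never meets its boundary.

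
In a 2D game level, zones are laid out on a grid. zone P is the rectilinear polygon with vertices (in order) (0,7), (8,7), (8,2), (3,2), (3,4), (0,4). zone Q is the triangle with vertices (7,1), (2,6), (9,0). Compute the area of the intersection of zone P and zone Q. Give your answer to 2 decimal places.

The intersection is the polygon with vertices (6,2), (2,6), (6.667,2).
By the shoelace formula its area is 1.33.

1.33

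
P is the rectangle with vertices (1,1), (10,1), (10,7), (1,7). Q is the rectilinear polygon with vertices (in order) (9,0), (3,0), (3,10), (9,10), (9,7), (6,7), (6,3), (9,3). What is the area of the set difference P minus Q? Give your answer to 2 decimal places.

30.00

|P| = 54, |P∩Q| = 24.
|P ∖ Q| = |P| − |P∩Q| = 54 − 24 = 30.00.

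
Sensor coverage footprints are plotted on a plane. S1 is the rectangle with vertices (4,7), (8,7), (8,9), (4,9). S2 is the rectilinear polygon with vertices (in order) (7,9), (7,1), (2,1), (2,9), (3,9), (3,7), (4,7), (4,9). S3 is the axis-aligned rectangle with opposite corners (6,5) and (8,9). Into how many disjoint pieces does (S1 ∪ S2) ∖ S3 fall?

1

(S1 ∪ S2) ∖ S3 is a single connected region.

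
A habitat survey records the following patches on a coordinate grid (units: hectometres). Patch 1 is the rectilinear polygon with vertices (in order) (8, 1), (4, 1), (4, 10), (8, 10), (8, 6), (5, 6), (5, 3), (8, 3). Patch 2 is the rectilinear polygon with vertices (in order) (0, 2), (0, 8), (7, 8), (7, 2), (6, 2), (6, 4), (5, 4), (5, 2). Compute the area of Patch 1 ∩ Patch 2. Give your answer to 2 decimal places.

11.00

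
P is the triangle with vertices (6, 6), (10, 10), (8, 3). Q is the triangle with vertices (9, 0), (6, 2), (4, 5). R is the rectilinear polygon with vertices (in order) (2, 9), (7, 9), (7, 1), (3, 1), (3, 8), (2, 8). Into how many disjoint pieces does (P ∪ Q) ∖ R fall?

(P ∪ Q) ∖ R splits into 2 disjoint pieces (area 8.75, area 0.6667).

2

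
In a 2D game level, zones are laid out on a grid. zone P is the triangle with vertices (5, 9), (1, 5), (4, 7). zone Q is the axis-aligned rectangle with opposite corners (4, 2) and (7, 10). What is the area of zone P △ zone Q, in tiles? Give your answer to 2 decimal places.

|zone P| = 2, |zone Q| = 24, |zone P∩zone Q| = 0.5.
|zone P △ zone Q| = |zone P| + |zone Q| − 2·|zone P∩zone Q| = 2 + 24 − 1 = 25.00.

25.00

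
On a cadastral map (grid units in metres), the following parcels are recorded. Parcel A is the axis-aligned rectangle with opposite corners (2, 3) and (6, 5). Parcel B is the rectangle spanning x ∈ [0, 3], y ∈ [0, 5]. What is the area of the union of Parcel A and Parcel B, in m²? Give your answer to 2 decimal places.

21.00

By inclusion–exclusion:
Individual areas: |Parcel A| = 8, |Parcel B| = 15.
|Parcel A∩Parcel B|: x∈[2,3], y∈[3,5] → 1·2 = 2.
|Parcel A ∪ Parcel B| = 23 − 2 = 21.00.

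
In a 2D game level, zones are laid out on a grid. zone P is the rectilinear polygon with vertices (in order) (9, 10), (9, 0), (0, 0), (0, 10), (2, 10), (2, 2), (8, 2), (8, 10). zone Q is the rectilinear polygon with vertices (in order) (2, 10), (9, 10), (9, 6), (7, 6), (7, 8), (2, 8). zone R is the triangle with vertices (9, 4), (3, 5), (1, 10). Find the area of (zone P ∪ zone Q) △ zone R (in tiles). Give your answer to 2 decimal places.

|zone P ∪ zone Q| = 56.
|(zone P ∪ zone Q) ∩ zone R| = 2.2083.
|(zone P ∪ zone Q) △ zone R| = 56 + 14 − 4.4167 = 65.58.

65.58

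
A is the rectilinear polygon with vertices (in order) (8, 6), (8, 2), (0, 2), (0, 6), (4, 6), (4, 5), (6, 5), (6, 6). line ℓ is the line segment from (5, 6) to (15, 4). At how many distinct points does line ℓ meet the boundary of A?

2

The segment meets the boundary at (8,5.4), (6,5.8).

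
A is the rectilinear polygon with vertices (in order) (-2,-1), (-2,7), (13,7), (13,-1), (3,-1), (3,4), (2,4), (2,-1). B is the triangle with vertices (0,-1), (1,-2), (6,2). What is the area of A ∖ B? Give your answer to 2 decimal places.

|A| = 115, |A∩B| = 2.35.
|A ∖ B| = |A| − |A∩B| = 115 − 2.35 = 112.65.

112.65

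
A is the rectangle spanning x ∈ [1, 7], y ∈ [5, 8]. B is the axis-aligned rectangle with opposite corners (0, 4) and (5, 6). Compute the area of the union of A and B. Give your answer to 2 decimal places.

24.00

By inclusion–exclusion:
Individual areas: |A| = 18, |B| = 10.
|A∩B|: x∈[1,5], y∈[5,6] → 4·1 = 4.
|A ∪ B| = 28 − 4 = 24.00.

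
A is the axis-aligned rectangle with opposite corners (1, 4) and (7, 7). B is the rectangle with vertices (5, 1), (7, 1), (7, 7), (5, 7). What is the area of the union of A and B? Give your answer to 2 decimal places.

24.00

By inclusion–exclusion:
Individual areas: |A| = 18, |B| = 12.
|A∩B|: x∈[5,7], y∈[4,7] → 2·3 = 6.
|A ∪ B| = 30 − 6 = 24.00.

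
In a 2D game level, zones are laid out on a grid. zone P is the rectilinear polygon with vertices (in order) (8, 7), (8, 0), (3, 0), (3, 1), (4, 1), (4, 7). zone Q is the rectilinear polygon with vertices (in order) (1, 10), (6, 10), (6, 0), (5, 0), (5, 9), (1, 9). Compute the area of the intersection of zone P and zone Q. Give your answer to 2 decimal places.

The intersection is the polygon with vertices (5,0), (5,7), (6,7), (6,0).
By the shoelace formula its area is 7.00.

7.00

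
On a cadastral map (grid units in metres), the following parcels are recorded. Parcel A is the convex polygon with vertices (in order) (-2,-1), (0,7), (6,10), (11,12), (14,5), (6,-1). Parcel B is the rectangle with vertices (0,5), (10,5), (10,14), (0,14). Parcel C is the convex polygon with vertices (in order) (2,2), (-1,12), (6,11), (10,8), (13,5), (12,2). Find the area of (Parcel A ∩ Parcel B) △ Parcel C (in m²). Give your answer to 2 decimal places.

63.88

|Parcel A ∩ Parcel B| = 44.2.
|(Parcel A ∩ Parcel B) ∩ Parcel C| = 36.9109.
|(Parcel A ∩ Parcel B) △ Parcel C| = 44.2 + 93.5 − 73.8217 = 63.88.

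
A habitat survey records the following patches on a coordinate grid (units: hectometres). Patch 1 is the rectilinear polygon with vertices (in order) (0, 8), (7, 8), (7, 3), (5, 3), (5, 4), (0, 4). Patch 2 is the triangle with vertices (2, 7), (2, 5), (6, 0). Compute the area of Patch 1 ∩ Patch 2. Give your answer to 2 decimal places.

The intersection is the polygon with vertices (2.8,4), (2,5), (2,7), (3.714,4).
By the shoelace formula its area is 2.17.

2.17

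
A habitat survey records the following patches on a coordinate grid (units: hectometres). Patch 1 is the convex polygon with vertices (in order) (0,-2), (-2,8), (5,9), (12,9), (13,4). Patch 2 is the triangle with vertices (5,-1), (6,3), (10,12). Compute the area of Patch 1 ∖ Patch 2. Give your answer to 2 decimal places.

|Patch 1| = 110, |Patch 1∩Patch 2| = 3.0726.
|Patch 1 ∖ Patch 2| = |Patch 1| − |Patch 1∩Patch 2| = 110 − 3.0726 = 106.93.

106.93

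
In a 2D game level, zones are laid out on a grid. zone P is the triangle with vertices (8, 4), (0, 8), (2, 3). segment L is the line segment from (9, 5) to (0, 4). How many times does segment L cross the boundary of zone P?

2

The segment meets the boundary at (1.532,4.17), (6.545,4.727).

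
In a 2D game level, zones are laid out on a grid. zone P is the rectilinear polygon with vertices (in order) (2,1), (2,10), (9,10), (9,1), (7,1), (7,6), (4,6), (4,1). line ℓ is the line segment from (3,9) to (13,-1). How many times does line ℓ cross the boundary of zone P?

The segment meets the boundary at (9,3), (6,6), (7,5).

3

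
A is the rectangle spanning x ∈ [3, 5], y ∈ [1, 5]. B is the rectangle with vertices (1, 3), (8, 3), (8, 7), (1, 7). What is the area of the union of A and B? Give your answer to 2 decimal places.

32.00

By inclusion–exclusion:
Individual areas: |A| = 8, |B| = 28.
|A∩B|: x∈[3,5], y∈[3,5] → 2·2 = 4.
|A ∪ B| = 36 − 4 = 32.00.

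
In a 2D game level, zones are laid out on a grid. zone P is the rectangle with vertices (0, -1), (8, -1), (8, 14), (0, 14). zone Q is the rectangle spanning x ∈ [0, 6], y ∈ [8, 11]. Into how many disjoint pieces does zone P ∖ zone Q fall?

zone P ∖ zone Q is a single connected region.

1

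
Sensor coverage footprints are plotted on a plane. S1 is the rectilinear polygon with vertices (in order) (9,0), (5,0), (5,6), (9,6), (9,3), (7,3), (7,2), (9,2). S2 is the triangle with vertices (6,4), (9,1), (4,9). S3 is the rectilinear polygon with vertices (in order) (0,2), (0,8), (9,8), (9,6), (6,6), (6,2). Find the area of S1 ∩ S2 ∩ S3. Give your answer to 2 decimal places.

The intersection is the polygon with vertices (6,5.8), (6,4), (5.2,6), (5.875,6).
By the shoelace formula its area is 0.79.

0.79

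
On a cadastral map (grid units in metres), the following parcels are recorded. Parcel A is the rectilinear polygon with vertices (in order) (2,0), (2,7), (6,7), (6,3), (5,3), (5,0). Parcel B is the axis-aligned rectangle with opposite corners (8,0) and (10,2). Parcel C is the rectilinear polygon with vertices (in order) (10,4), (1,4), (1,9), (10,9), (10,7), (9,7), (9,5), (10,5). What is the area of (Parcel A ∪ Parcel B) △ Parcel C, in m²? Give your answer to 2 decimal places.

|Parcel A ∪ Parcel B| = 29.
|(Parcel A ∪ Parcel B) ∩ Parcel C| = 12.
|(Parcel A ∪ Parcel B) △ Parcel C| = 29 + 43 − 24 = 48.00.

48.00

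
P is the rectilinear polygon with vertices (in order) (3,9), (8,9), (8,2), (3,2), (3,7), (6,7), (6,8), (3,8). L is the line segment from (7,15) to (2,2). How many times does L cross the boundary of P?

4

The segment meets the boundary at (3,4.6), (3.923,7), (4.308,8), (4.692,9).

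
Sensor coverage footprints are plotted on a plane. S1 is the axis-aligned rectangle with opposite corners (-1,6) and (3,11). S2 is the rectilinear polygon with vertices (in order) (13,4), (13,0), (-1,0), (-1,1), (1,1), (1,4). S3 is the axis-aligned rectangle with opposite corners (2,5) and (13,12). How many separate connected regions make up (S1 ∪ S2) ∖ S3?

(S1 ∪ S2) ∖ S3 splits into 2 disjoint pieces (area 15, area 50).

2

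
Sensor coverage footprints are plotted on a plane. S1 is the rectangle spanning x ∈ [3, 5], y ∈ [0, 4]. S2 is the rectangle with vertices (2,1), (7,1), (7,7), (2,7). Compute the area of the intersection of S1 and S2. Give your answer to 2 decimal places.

6.00

|S1∩S2|: x∈[3,5], y∈[1,4] → 2·3 = 6.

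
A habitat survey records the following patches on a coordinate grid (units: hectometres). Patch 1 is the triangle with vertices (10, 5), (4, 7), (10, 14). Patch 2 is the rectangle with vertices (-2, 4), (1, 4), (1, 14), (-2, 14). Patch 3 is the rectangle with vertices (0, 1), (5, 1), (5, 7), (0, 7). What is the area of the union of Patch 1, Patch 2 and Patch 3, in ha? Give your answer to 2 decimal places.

By inclusion–exclusion:
Individual areas: |Patch 1| = 27, |Patch 2| = 30, |Patch 3| = 30.
|Patch 1∩Patch 2| = 0.
|Patch 1∩Patch 3| = 0.1667.
|Patch 2∩Patch 3|: x∈[0,1], y∈[4,7] → 1·3 = 3.
|Patch 1∩Patch 2∩Patch 3| = 0.
|Patch 1 ∪ Patch 2 ∪ Patch 3| = 87 − 3.1667 + 0 = 83.83.

83.83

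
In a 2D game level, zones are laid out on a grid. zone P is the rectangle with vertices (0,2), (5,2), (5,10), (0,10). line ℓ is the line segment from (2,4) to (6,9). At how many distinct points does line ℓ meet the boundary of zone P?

1

The segment meets the boundary at (5,7.75).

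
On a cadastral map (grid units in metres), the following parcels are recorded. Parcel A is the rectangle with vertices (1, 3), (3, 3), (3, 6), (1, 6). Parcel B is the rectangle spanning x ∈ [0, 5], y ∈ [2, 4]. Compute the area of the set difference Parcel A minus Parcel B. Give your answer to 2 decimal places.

4.00

|Parcel A∩Parcel B|: x∈[1,3], y∈[3,4] → 2·1 = 2.
|Parcel A| = 6.
|Parcel A ∖ Parcel B| = |Parcel A| − |Parcel A∩Parcel B| = 6 − 2 = 4.00.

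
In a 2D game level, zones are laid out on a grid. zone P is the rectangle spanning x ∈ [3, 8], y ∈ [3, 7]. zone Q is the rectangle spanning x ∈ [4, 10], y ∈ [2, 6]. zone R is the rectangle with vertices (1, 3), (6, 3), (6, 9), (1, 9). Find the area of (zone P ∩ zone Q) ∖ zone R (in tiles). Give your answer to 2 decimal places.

6.00

|zone P ∩ zone Q| = 12.
|(zone P ∩ zone Q) ∩ zone R| = 6.
|(zone P ∩ zone Q) ∖ zone R| = 12 − 6 = 6.00.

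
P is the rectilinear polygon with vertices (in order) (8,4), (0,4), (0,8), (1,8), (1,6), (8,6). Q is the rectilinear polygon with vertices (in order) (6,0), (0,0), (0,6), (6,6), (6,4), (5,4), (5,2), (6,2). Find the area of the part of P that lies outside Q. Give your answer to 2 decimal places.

6.00

|P| = 18, |P∩Q| = 12.
|P ∖ Q| = |P| − |P∩Q| = 18 − 12 = 6.00.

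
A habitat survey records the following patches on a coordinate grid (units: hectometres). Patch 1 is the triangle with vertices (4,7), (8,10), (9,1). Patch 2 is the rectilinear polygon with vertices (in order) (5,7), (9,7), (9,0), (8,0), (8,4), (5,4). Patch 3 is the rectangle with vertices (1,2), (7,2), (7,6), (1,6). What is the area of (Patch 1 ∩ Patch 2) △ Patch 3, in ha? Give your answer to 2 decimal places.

|Patch 1 ∩ Patch 2| = 11.05.
|(Patch 1 ∩ Patch 2) ∩ Patch 3| = 2.65.
|(Patch 1 ∩ Patch 2) △ Patch 3| = 11.05 + 24 − 5.3 = 29.75.

29.75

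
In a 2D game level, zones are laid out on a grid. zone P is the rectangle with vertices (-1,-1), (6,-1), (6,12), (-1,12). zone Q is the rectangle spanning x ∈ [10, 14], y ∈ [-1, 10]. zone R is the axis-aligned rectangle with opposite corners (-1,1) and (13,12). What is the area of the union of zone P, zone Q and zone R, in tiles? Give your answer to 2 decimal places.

185.00

By inclusion–exclusion:
Individual areas: |zone P| = 91, |zone Q| = 44, |zone R| = 154.
|zone P∩zone Q| = 0 (no overlap).
|zone P∩zone R|: x∈[-1,6], y∈[1,12] → 7·11 = 77.
|zone Q∩zone R|: x∈[10,13], y∈[1,10] → 3·9 = 27.
|zone P∩zone Q∩zone R| = 0.
|zone P ∪ zone Q ∪ zone R| = 289 − 104 + 0 = 185.00.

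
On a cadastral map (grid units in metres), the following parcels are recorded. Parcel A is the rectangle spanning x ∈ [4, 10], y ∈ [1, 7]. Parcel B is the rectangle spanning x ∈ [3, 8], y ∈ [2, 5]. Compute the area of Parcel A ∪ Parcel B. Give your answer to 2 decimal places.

39.00

By inclusion–exclusion:
Individual areas: |Parcel A| = 36, |Parcel B| = 15.
|Parcel A∩Parcel B|: x∈[4,8], y∈[2,5] → 4·3 = 12.
|Parcel A ∪ Parcel B| = 51 − 12 = 39.00.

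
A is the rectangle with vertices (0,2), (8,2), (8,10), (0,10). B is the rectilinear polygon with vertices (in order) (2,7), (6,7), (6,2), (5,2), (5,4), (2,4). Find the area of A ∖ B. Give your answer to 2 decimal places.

|A| = 64, |A∩B| = 14.
|A ∖ B| = |A| − |A∩B| = 64 − 14 = 50.00.

50.00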